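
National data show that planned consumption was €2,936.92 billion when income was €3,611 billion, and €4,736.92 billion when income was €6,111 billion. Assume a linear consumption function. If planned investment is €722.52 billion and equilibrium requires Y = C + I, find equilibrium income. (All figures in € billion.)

Y = 3784

MPC = (4736.92 − 2936.92)/(6111 − 3611) = 1800/2500 = 0.72
a = 2936.92 − 0.72(3611) = 337
Equilibrium: Y = 337 + 0.72Y + 722.52
0.28Y = 1059.52, so Y = 1059.52/0.28 = 3784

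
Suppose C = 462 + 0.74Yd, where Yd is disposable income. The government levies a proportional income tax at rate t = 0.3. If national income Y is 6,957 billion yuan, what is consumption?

C = 4065.726

Yd = (1 − 0.3)(6957) = 0.7(6957) = 4869.9
C = 462 + 0.74(4869.9) = 462 + 3603.726 = 4065.726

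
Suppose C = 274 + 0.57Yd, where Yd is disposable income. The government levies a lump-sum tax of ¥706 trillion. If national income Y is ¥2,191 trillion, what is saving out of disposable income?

Yd = Y − T = 2191 − 706 = 1485
C = 274 + 0.57(1485) = 274 + 846.45 = 1120.45
S = Yd − C = 1485 − 1120.45 = 364.55

S = 364.55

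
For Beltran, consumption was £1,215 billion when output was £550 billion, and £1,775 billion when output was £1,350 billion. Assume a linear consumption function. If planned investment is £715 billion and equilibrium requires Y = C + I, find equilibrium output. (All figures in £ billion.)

MPC = (1775 − 1215)/(1350 − 550) = 560/800 = 0.7
a = 1215 − 0.7(550) = 830
Equilibrium: Y = 830 + 0.7Y + 715
0.3Y = 1545, so Y = 1545/0.3 = 5150

Y = 5150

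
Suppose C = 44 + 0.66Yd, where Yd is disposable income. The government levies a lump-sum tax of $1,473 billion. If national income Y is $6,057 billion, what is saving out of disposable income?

Yd = Y − T = 6057 − 1473 = 4584
C = 44 + 0.66(4584) = 44 + 3025.44 = 3069.44
S = Yd − C = 4584 − 3069.44 = 1514.56

S = 1514.56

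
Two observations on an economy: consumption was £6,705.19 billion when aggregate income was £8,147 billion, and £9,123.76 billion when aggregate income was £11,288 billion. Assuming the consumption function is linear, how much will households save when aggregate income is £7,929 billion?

MPC = (9123.76 − 6705.19)/(11288 − 8147) = 2418.57/3141 = 0.77
a = 6705.19 − 0.77(8147) = 6705.19 − 6273.19 = 432
C = 432 + 0.77(7929) = 6537.33
S = 7929 − 6537.33 = 1391.67

S = 1391.67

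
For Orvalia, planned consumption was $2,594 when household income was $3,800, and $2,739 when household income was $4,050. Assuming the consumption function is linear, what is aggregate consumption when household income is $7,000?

C = 4450

MPC = (2739 − 2594)/(4050 − 3800) = 145/250 = 0.58
a = 2594 − 0.58(3800) = 2594 − 2204 = 390
C = 390 + 0.58(7000) = 390 + 4060 = 4450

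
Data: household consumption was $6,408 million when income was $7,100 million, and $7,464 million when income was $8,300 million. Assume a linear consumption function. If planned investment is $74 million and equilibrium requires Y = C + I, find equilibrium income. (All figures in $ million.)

MPC = (7464 − 6408)/(8300 − 7100) = 1056/1200 = 0.88
a = 6408 − 0.88(7100) = 160
Equilibrium: Y = 160 + 0.88Y + 74
0.12Y = 234, so Y = 234/0.12 = 1950

Y = 1950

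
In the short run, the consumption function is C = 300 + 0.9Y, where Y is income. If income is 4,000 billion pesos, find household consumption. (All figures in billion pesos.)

C = 3900

C = 300 + 0.9(4000) = 300 + 3600 = 3900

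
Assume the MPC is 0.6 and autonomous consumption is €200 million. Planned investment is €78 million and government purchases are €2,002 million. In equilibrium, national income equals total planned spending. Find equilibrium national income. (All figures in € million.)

Y = 5700

Y = C + I + G = 200 + 0.6Y + 78 + 2002
Y − 0.6Y = 2280
0.4Y = 2280, so Y = 2280/0.4 = 5700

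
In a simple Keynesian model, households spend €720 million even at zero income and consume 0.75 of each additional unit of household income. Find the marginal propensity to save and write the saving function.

MPS = 0.25; S = -720 + 0.25Y

MPS = 1 − MPC = 1 − 0.75 = 0.25
S = Y − C = -720 + 0.25Y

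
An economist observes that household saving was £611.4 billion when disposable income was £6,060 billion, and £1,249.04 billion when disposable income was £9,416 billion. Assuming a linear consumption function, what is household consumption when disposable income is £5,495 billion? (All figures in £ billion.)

C = 4990.95

MPS = ΔS/ΔY = (1249.04 − 611.4)/(9416 − 6060) = 637.64/3356 = 0.19
MPC = 1 − MPS = 0.81
Autonomous saving = 611.4 − 0.19(6060) = -540, so a = 540
C = 540 + 0.81(5495) = 540 + 4450.95 = 4990.95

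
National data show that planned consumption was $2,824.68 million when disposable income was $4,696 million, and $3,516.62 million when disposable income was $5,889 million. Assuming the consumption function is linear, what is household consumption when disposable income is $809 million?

MPC = (3516.62 − 2824.68)/(5889 − 4696) = 691.94/1193 = 0.58
a = 2824.68 − 0.58(4696) = 2824.68 − 2723.68 = 101
C = 101 + 0.58(809) = 101 + 469.22 = 570.22

C = 570.22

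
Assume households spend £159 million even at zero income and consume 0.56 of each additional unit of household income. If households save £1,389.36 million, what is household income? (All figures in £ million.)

Y = 3519

S = Y − C = -159 + 0.44Y
-159 + 0.44Y = 1389.36, so 0.44Y = 1548.36 and Y = 3519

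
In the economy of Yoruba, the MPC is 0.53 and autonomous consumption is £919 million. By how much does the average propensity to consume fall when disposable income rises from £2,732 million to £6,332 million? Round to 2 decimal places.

At Y = 2732: C = 919 + 0.53(2732) = 2366.96, APC = 2366.96/2732 = 0.866
At Y = 6332: C = 4274.96, APC = 4274.96/6332 = 0.675
Fall in APC = 0.866 − 0.675 = 0.191 ≈ 0.19

ΔAPC = 0.19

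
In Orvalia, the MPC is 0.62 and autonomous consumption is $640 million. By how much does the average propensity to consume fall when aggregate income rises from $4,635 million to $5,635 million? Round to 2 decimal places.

At Y = 4635: C = 640 + 0.62(4635) = 3513.7, APC = 3513.7/4635 = 0.758
At Y = 5635: C = 4133.7, APC = 4133.7/5635 = 0.734
Fall in APC = 0.758 − 0.734 = 0.024 ≈ 0.02

ΔAPC = 0.02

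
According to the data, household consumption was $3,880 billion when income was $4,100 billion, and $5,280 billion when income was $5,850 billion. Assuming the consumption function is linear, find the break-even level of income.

MPC = (5280 − 3880)/(5850 − 4100) = 1400/1750 = 0.8
a = 3880 − 0.8(4100) = 3880 − 3280 = 600
Break-even: Y = a/(1−MPC) = 600/0.2 = 3000

Y = 3000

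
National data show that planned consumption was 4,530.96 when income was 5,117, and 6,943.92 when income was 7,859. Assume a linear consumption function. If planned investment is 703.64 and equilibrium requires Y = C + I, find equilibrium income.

MPC = (6943.92 − 4530.96)/(7859 − 5117) = 2412.96/2742 = 0.88
a = 4530.96 − 0.88(5117) = 28
Equilibrium: Y = 28 + 0.88Y + 703.64
0.12Y = 731.64, so Y = 731.64/0.12 = 6097

Y = 6097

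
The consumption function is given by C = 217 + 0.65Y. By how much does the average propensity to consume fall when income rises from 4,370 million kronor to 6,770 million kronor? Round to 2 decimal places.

At Y = 4370: C = 217 + 0.65(4370) = 3057.5, APC = 3057.5/4370 = 0.700
At Y = 6770: C = 4617.5, APC = 4617.5/6770 = 0.682
Fall in APC = 0.700 − 0.682 = 0.018 ≈ 0.02

ΔAPC = 0.02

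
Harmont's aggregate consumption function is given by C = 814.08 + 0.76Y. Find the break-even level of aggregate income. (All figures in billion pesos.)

At break-even, C = Y: 814.08 + 0.76Y = Y
0.24Y = 814.08, so Y = 814.08/0.24 = 3392

Y = 3392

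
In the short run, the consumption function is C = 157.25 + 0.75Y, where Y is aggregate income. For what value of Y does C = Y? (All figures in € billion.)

At break-even, C = Y: 157.25 + 0.75Y = Y
0.25Y = 157.25, so Y = 157.25/0.25 = 629

Y = 629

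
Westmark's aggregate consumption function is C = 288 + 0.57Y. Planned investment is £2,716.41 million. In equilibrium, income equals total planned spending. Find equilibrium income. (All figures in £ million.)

Y = C + I = 288 + 0.57Y + 2716.41
Y − 0.57Y = 3004.41
0.43Y = 3004.41, so Y = 3004.41/0.43 = 6987

Y = 6987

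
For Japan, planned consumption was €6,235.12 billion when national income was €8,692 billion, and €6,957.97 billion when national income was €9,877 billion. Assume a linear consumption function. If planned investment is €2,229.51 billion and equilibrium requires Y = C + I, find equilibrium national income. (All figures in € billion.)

MPC = (6957.97 − 6235.12)/(9877 − 8692) = 722.85/1185 = 0.61
a = 6235.12 − 0.61(8692) = 933
Equilibrium: Y = 933 + 0.61Y + 2229.51
0.39Y = 3162.51, so Y = 3162.51/0.39 = 8109

Y = 8109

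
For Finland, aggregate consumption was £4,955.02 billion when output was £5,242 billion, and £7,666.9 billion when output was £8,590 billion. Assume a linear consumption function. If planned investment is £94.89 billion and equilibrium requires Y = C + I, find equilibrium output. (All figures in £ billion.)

Y = 4231

MPC = (7666.9 − 4955.02)/(8590 − 5242) = 2711.88/3348 = 0.81
a = 4955.02 − 0.81(5242) = 709
Equilibrium: Y = 709 + 0.81Y + 94.89
0.19Y = 803.89, so Y = 803.89/0.19 = 4231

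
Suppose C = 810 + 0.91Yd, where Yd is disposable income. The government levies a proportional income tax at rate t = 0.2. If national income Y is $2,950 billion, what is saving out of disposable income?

Yd = (1 − 0.2)(2950) = 0.8(2950) = 2360
C = 810 + 0.91(2360) = 810 + 2147.6 = 2957.6
S = Yd − C = 2360 − 2957.6 = -597.6

S = -597.6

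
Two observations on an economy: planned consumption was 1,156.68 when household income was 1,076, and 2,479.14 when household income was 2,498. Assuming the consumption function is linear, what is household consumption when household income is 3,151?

C = 3086.43

MPC = (2479.14 − 1156.68)/(2498 − 1076) = 1322.46/1422 = 0.93
a = 1156.68 − 0.93(1076) = 1156.68 − 1000.68 = 156
C = 156 + 0.93(3151) = 156 + 2930.43 = 3086.43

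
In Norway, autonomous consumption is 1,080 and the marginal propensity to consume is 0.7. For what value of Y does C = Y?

Y = 3600

At break-even, C = Y: 1080 + 0.7Y = Y
0.3Y = 1080, so Y = 1080/0.3 = 3600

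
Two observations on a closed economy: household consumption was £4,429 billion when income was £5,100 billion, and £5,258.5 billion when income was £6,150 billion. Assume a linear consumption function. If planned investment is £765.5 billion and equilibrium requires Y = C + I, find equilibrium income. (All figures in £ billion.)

MPC = (5258.5 − 4429)/(6150 − 5100) = 829.5/1050 = 0.79
a = 4429 − 0.79(5100) = 400
Equilibrium: Y = 400 + 0.79Y + 765.5
0.21Y = 1165.5, so Y = 1165.5/0.21 = 5550

Y = 5550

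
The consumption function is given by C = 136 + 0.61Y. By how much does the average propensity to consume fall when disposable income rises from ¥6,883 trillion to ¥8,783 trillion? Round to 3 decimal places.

ΔAPC = 0.004

At Y = 6883: C = 136 + 0.61(6883) = 4334.63, APC = 4334.63/6883 = 0.6298
At Y = 8783: C = 5493.63, APC = 5493.63/8783 = 0.6255
Fall in APC = 0.6298 − 0.6255 = 0.0043 ≈ 0.004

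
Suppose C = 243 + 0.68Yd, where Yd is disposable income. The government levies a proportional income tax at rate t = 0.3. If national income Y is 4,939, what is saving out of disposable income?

Yd = (1 − 0.3)(4939) = 0.7(4939) = 3457.3
C = 243 + 0.68(3457.3) = 243 + 2350.964 = 2593.964
S = Yd − C = 3457.3 − 2593.964 = 863.336

S = 863.336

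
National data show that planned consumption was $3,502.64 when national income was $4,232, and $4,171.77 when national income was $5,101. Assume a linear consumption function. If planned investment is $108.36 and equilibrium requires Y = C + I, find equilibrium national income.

Y = 1532

MPC = (4171.77 − 3502.64)/(5101 − 4232) = 669.13/869 = 0.77
a = 3502.64 − 0.77(4232) = 244
Equilibrium: Y = 244 + 0.77Y + 108.36
0.23Y = 352.36, so Y = 352.36/0.23 = 1532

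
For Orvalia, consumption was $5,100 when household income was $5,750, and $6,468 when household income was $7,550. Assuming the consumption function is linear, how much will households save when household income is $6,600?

MPC = (6468 − 5100)/(7550 − 5750) = 1368/1800 = 0.76
a = 5100 − 0.76(5750) = 5100 − 4370 = 730
C = 730 + 0.76(6600) = 5746
S = 6600 − 5746 = 854

S = 854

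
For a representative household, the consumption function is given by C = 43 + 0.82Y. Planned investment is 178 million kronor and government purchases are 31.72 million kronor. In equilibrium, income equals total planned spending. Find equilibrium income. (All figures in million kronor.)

Y = 1404

Y = C + I + G = 43 + 0.82Y + 178 + 31.72
Y − 0.82Y = 252.72
0.18Y = 252.72, so Y = 252.72/0.18 = 1404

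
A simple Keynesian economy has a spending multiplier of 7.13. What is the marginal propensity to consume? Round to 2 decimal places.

k = 1/(1 − MPC), so 1 − MPC = 1/k = 1/7.13 = 0.1403
MPC = 1 − 0.1403 = 0.86

MPC = 0.86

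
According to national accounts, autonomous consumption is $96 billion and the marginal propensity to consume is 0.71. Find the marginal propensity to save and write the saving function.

MPS = 0.29; S = -96 + 0.29Y

MPS = 1 − MPC = 1 − 0.71 = 0.29
S = Y − C = -96 + 0.29Y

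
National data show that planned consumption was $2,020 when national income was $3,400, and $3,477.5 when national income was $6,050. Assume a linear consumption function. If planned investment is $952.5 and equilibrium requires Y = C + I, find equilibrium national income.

Y = 2450

MPC = (3477.5 − 2020)/(6050 − 3400) = 1457.5/2650 = 0.55
a = 2020 − 0.55(3400) = 150
Equilibrium: Y = 150 + 0.55Y + 952.5
0.45Y = 1102.5, so Y = 1102.5/0.45 = 2450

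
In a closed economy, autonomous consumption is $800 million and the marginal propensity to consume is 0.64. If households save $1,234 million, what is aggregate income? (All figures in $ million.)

Y = 5650

S = Y − C = -800 + 0.36Y
-800 + 0.36Y = 1234, so 0.36Y = 2034 and Y = 5650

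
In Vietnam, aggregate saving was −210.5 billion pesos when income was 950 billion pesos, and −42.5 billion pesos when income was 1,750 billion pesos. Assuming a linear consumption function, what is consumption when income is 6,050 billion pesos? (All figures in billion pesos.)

C = 5189.5

MPS = ΔS/ΔY = (-42.5 − (-210.5))/(1750 − 950) = 168/800 = 0.21
MPC = 1 − MPS = 0.79
Autonomous saving = -210.5 − 0.21(950) = -410, so a = 410
C = 410 + 0.79(6050) = 410 + 4779.5 = 5189.5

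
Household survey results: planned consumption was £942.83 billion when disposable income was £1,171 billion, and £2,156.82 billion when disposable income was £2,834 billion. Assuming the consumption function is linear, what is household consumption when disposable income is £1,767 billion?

MPC = (2156.82 − 942.83)/(2834 − 1171) = 1213.99/1663 = 0.73
a = 942.83 − 0.73(1171) = 942.83 − 854.83 = 88
C = 88 + 0.73(1767) = 88 + 1289.91 = 1377.91

C = 1377.91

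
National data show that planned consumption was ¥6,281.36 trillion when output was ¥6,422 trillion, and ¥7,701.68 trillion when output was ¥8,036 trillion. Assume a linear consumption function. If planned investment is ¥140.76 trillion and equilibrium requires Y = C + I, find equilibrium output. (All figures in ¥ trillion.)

MPC = (7701.68 − 6281.36)/(8036 − 6422) = 1420.32/1614 = 0.88
a = 6281.36 − 0.88(6422) = 630
Equilibrium: Y = 630 + 0.88Y + 140.76
0.12Y = 770.76, so Y = 770.76/0.12 = 6423

Y = 6423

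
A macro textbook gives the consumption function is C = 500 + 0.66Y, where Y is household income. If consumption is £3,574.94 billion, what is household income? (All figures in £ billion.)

Y = 4659

500 + 0.66Y = 3574.94
0.66Y = 3074.94, so Y = 3074.94/0.66 = 4659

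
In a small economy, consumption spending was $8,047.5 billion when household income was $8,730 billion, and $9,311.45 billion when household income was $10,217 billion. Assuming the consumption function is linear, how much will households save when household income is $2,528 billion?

S = -247.8

MPC = (9311.45 − 8047.5)/(10217 − 8730) = 1263.95/1487 = 0.85
a = 8047.5 − 0.85(8730) = 8047.5 − 7420.5 = 627
C = 627 + 0.85(2528) = 2775.8
S = 2528 − 2775.8 = -247.8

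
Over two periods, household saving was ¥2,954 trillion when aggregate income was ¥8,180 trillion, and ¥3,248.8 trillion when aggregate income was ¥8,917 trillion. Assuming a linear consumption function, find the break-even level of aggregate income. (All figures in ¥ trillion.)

MPS = ΔS/ΔY = (3248.8 − 2954)/(8917 − 8180) = 294.8/737 = 0.4
MPC = 1 − MPS = 0.6
From S(8180) = 2954: −a + 0.4(8180) = 2954, so a = 3272 − 2954 = 318
Break-even (S = 0): Y = a/MPS = 318/0.4 = 795

Y = 795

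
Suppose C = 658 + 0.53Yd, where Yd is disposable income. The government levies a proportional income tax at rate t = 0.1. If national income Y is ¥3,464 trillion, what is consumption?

C = 2310.328

Yd = (1 − 0.1)(3464) = 0.9(3464) = 3117.6
C = 658 + 0.53(3117.6) = 658 + 1652.328 = 2310.328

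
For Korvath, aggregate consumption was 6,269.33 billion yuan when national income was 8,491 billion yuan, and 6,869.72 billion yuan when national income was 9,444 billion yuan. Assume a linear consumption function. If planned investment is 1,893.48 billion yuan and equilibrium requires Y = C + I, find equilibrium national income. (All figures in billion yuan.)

Y = 7604

MPC = (6869.72 − 6269.33)/(9444 − 8491) = 600.39/953 = 0.63
a = 6269.33 − 0.63(8491) = 920
Equilibrium: Y = 920 + 0.63Y + 1893.48
0.37Y = 2813.48, so Y = 2813.48/0.37 = 7604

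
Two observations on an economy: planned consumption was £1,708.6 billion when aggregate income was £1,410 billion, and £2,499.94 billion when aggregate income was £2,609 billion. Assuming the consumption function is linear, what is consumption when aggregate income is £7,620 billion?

C = 5807.2

MPC = (2499.94 − 1708.6)/(2609 − 1410) = 791.34/1199 = 0.66
a = 1708.6 − 0.66(1410) = 1708.6 − 930.6 = 778
C = 778 + 0.66(7620) = 778 + 5029.2 = 5807.2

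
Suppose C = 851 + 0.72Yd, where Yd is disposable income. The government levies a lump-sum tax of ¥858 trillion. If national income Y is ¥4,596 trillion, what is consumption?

C = 3542.36

Yd = Y − T = 4596 − 858 = 3738
C = 851 + 0.72(3738) = 851 + 2691.36 = 3542.36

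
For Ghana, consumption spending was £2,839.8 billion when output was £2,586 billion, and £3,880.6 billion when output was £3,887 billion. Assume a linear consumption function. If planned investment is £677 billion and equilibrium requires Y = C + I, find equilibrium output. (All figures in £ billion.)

Y = 7240

MPC = (3880.6 − 2839.8)/(3887 − 2586) = 1040.8/1301 = 0.8
a = 2839.8 − 0.8(2586) = 771
Equilibrium: Y = 771 + 0.8Y + 677
0.2Y = 1448, so Y = 1448/0.2 = 7240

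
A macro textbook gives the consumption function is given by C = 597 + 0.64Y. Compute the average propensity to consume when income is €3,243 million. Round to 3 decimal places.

C = 597 + 0.64(3243) = 2672.52
APC = C/Y = 2672.52/3243 = 0.824

APC = 0.824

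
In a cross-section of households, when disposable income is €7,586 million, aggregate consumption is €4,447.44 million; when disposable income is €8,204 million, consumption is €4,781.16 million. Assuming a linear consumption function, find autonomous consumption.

a = 351

MPC = ΔC/ΔY = (4781.16 − 4447.44)/(8204 − 7586) = 333.72/618 = 0.54
a = C − MPC·Y = 4447.44 − 0.54(7586) = 4447.44 − 4096.44 = 351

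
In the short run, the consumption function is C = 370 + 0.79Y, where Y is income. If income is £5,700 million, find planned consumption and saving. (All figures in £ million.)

C = 370 + 0.79(5700) = 370 + 4503 = 4873
S = Y − C = 5700 − 4873 = 827

C = 4873; S = 827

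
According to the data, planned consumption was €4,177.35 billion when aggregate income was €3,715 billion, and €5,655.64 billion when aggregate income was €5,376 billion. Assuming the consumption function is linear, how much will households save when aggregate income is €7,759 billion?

MPC = (5655.64 − 4177.35)/(5376 − 3715) = 1478.29/1661 = 0.89
a = 4177.35 − 0.89(3715) = 4177.35 − 3306.35 = 871
C = 871 + 0.89(7759) = 7776.51
S = 7759 − 7776.51 = -17.51

S = -17.51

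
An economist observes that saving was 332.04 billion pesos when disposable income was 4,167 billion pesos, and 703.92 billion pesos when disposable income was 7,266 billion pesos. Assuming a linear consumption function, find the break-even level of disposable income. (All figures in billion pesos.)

MPS = ΔS/ΔY = (703.92 − 332.04)/(7266 − 4167) = 371.88/3099 = 0.12
MPC = 1 − MPS = 0.88
From S(4167) = 332.04: −a + 0.12(4167) = 332.04, so a = 500.04 − 332.04 = 168
Break-even (S = 0): Y = a/MPS = 168/0.12 = 1400

Y = 1400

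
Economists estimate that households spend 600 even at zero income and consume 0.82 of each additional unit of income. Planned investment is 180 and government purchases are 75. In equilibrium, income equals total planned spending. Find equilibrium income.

Y = 4750

Y = C + I + G = 600 + 0.82Y + 180 + 75
Y − 0.82Y = 855
0.18Y = 855, so Y = 855/0.18 = 4750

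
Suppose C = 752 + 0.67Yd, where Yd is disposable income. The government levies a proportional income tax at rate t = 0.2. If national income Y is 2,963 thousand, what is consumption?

Yd = (1 − 0.2)(2963) = 0.8(2963) = 2370.4
C = 752 + 0.67(2370.4) = 752 + 1588.168 = 2340.168

C = 2340.168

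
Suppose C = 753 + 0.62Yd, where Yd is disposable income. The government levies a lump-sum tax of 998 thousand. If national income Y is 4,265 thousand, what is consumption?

C = 2778.54

Yd = Y − T = 4265 − 998 = 3267
C = 753 + 0.62(3267) = 753 + 2025.54 = 2778.54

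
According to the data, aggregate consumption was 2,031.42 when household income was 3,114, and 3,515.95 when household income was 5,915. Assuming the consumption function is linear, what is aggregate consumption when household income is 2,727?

C = 1826.31

MPC = (3515.95 − 2031.42)/(5915 − 3114) = 1484.53/2801 = 0.53
a = 2031.42 − 0.53(3114) = 2031.42 − 1650.42 = 381
C = 381 + 0.53(2727) = 381 + 1445.31 = 1826.31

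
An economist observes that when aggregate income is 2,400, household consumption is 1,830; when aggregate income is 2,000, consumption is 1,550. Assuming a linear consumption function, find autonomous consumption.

MPC = ΔC/ΔY = (1830 − 1550)/(2400 − 2000) = 280/400 = 0.7
a = C − MPC·Y = 1550 − 0.7(2000) = 1550 − 1400 = 150

a = 150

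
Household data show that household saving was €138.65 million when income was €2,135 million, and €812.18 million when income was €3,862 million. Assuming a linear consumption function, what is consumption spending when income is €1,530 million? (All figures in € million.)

MPS = ΔS/ΔY = (812.18 − 138.65)/(3862 − 2135) = 673.53/1727 = 0.39
MPC = 1 − MPS = 0.61
Autonomous saving = 138.65 − 0.39(2135) = -694, so a = 694
C = 694 + 0.61(1530) = 694 + 933.3 = 1627.3

C = 1627.3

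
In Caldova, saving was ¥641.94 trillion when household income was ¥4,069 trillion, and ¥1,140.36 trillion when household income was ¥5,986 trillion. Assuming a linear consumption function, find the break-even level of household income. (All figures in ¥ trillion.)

MPS = ΔS/ΔY = (1140.36 − 641.94)/(5986 − 4069) = 498.42/1917 = 0.26
MPC = 1 − MPS = 0.74
From S(4069) = 641.94: −a + 0.26(4069) = 641.94, so a = 1057.94 − 641.94 = 416
Break-even (S = 0): Y = a/MPS = 416/0.26 = 1600

Y = 1600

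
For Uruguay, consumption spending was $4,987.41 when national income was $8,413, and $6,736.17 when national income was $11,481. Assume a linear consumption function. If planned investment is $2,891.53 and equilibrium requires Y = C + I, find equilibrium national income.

Y = 7171

MPC = (6736.17 − 4987.41)/(11481 − 8413) = 1748.76/3068 = 0.57
a = 4987.41 − 0.57(8413) = 192
Equilibrium: Y = 192 + 0.57Y + 2891.53
0.43Y = 3083.53, so Y = 3083.53/0.43 = 7171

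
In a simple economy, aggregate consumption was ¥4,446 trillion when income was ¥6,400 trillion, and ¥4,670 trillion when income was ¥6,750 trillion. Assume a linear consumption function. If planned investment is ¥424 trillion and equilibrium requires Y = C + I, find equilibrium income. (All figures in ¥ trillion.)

MPC = (4670 − 4446)/(6750 − 6400) = 224/350 = 0.64
a = 4446 − 0.64(6400) = 350
Equilibrium: Y = 350 + 0.64Y + 424
0.36Y = 774, so Y = 774/0.36 = 2150

Y = 2150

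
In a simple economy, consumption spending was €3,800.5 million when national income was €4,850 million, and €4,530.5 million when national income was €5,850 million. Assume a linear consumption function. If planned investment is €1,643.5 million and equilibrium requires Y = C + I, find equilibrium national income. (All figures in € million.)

Y = 7050

MPC = (4530.5 − 3800.5)/(5850 − 4850) = 730/1000 = 0.73
a = 3800.5 − 0.73(4850) = 260
Equilibrium: Y = 260 + 0.73Y + 1643.5
0.27Y = 1903.5, so Y = 1903.5/0.27 = 7050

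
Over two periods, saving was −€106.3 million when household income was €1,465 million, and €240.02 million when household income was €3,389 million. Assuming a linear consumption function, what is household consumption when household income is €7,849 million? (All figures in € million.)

MPS = ΔS/ΔY = (240.02 − (-106.3))/(3389 − 1465) = 346.32/1924 = 0.18
MPC = 1 − MPS = 0.82
Autonomous saving = -106.3 − 0.18(1465) = -370, so a = 370
C = 370 + 0.82(7849) = 370 + 6436.18 = 6806.18

C = 6806.18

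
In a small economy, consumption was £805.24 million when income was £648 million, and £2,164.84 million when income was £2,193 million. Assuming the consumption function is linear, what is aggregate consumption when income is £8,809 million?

C = 7986.92

MPC = (2164.84 − 805.24)/(2193 − 648) = 1359.6/1545 = 0.88
a = 805.24 − 0.88(648) = 805.24 − 570.24 = 235
C = 235 + 0.88(8809) = 235 + 7751.92 = 7986.92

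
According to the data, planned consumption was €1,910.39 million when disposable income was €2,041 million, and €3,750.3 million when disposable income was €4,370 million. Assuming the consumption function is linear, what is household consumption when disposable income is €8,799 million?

C = 7249.21

MPC = (3750.3 − 1910.39)/(4370 − 2041) = 1839.91/2329 = 0.79
a = 1910.39 − 0.79(2041) = 1910.39 − 1612.39 = 298
C = 298 + 0.79(8799) = 298 + 6951.21 = 7249.21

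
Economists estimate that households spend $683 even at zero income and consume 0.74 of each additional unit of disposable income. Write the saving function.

S = Y − C = Y − (683 + 0.74Y) = -683 + (1 − 0.74)Y

S = -683 + 0.26Y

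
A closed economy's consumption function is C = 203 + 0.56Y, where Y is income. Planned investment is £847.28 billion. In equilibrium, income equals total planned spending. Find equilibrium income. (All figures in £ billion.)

Y = C + I = 203 + 0.56Y + 847.28
Y − 0.56Y = 1050.28
0.44Y = 1050.28, so Y = 1050.28/0.44 = 2387

Y = 2387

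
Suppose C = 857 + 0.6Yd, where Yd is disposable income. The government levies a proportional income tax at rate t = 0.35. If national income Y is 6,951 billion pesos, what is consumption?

C = 3567.89

Yd = (1 − 0.35)(6951) = 0.65(6951) = 4518.15
C = 857 + 0.6(4518.15) = 857 + 2710.89 = 3567.89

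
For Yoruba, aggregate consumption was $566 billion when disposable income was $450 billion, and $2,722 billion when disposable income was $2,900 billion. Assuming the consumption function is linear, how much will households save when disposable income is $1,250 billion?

MPC = (2722 − 566)/(2900 − 450) = 2156/2450 = 0.88
a = 566 − 0.88(450) = 566 − 396 = 170
C = 170 + 0.88(1250) = 1270
S = 1250 − 1270 = -20

S = -20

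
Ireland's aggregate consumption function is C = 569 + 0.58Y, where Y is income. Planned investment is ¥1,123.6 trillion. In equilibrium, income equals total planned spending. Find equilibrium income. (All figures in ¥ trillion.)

Y = 4030

Y = C + I = 569 + 0.58Y + 1123.6
Y − 0.58Y = 1692.6
0.42Y = 1692.6, so Y = 1692.6/0.42 = 4030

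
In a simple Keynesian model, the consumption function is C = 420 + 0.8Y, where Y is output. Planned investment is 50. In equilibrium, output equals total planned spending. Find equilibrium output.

Y = C + I = 420 + 0.8Y + 50
Y − 0.8Y = 470
0.2Y = 470, so Y = 470/0.2 = 2350

Y = 2350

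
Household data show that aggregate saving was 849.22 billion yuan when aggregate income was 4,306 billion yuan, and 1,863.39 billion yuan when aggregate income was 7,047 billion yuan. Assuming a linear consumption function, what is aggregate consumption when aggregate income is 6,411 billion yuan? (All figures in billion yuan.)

MPS = ΔS/ΔY = (1863.39 − 849.22)/(7047 − 4306) = 1014.17/2741 = 0.37
MPC = 1 − MPS = 0.63
Autonomous saving = 849.22 − 0.37(4306) = -744, so a = 744
C = 744 + 0.63(6411) = 744 + 4038.93 = 4782.93

C = 4782.93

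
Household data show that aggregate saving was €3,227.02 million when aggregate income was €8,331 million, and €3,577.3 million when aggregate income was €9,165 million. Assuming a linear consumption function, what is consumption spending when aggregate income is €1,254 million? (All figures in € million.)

MPS = ΔS/ΔY = (3577.3 − 3227.02)/(9165 − 8331) = 350.28/834 = 0.42
MPC = 1 − MPS = 0.58
Autonomous saving = 3227.02 − 0.42(8331) = -272, so a = 272
C = 272 + 0.58(1254) = 272 + 727.32 = 999.32

C = 999.32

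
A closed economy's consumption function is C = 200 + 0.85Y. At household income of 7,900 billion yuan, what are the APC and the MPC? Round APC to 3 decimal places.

MPC = 0.85 (the slope of the consumption function)
C = 200 + 0.85(7900) = 6915, so APC = 6915/7900 = 0.875

APC = 0.875; MPC = 0.85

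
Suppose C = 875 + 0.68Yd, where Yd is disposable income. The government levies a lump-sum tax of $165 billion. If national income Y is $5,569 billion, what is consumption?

C = 4549.72

Yd = Y − T = 5569 − 165 = 5404
C = 875 + 0.68(5404) = 875 + 3674.72 = 4549.72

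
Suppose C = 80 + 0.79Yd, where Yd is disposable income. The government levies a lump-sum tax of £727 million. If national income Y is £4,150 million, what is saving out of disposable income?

S = 638.83

Yd = Y − T = 4150 − 727 = 3423
C = 80 + 0.79(3423) = 80 + 2704.17 = 2784.17
S = Yd − C = 3423 − 2784.17 = 638.83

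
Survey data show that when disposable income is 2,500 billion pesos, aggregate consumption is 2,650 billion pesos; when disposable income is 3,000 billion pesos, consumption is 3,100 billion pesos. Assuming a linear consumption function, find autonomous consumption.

a = 400

MPC = ΔC/ΔY = (3100 − 2650)/(3000 − 2500) = 450/500 = 0.9
a = C − MPC·Y = 2650 − 0.9(2500) = 2650 − 2250 = 400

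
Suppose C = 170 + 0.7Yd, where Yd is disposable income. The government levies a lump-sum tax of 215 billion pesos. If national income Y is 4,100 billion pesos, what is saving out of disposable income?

Yd = Y − T = 4100 − 215 = 3885
C = 170 + 0.7(3885) = 170 + 2719.5 = 2889.5
S = Yd − C = 3885 − 2889.5 = 995.5

S = 995.5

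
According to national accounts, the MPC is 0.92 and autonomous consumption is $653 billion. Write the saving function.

S = Y − C = Y − (653 + 0.92Y) = -653 + (1 − 0.92)Y

S = -653 + 0.08Y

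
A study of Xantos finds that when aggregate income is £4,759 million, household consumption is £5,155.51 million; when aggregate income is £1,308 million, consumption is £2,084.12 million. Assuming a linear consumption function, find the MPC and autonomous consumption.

MPC = ΔC/ΔY = (5155.51 − 2084.12)/(4759 − 1308) = 3071.39/3451 = 0.89
a = C − MPC·Y = 2084.12 − 0.89(1308) = 2084.12 − 1164.12 = 920

MPC = 0.89; a = 920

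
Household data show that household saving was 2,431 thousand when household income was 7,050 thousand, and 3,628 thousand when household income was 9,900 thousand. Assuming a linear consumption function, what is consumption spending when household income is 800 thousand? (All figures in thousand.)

C = 994

MPS = ΔS/ΔY = (3628 − 2431)/(9900 − 7050) = 1197/2850 = 0.42
MPC = 1 − MPS = 0.58
Autonomous saving = 2431 − 0.42(7050) = -530, so a = 530
C = 530 + 0.58(800) = 530 + 464 = 994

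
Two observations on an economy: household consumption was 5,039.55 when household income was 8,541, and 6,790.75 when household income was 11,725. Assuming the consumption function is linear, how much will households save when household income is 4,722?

S = 1782.9

MPC = (6790.75 − 5039.55)/(11725 − 8541) = 1751.2/3184 = 0.55
a = 5039.55 − 0.55(8541) = 5039.55 − 4697.55 = 342
C = 342 + 0.55(4722) = 2939.1
S = 4722 − 2939.1 = 1782.9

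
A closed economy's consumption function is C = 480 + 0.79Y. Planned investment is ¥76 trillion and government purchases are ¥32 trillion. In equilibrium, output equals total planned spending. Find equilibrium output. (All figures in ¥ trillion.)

Y = C + I + G = 480 + 0.79Y + 76 + 32
Y − 0.79Y = 588
0.21Y = 588, so Y = 588/0.21 = 2800

Y = 2800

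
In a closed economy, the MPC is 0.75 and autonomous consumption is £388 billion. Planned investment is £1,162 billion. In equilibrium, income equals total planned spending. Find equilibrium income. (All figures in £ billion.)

Y = C + I = 388 + 0.75Y + 1162
Y − 0.75Y = 1550
0.25Y = 1550, so Y = 1550/0.25 = 6200

Y = 6200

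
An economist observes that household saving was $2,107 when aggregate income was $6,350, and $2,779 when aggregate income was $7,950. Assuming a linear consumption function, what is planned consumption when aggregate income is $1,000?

C = 1140

MPS = ΔS/ΔY = (2779 − 2107)/(7950 − 6350) = 672/1600 = 0.42
MPC = 1 − MPS = 0.58
Autonomous saving = 2107 − 0.42(6350) = -560, so a = 560
C = 560 + 0.58(1000) = 560 + 580 = 1140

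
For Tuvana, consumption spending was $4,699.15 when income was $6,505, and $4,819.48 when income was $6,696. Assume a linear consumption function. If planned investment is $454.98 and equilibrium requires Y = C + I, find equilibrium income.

Y = 2854

MPC = (4819.48 − 4699.15)/(6696 − 6505) = 120.33/191 = 0.63
a = 4699.15 − 0.63(6505) = 601
Equilibrium: Y = 601 + 0.63Y + 454.98
0.37Y = 1055.98, so Y = 1055.98/0.37 = 2854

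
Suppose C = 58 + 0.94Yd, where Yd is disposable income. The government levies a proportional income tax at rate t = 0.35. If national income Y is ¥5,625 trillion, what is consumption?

Yd = (1 − 0.35)(5625) = 0.65(5625) = 3656.25
C = 58 + 0.94(3656.25) = 58 + 3436.875 = 3494.875

C = 3494.875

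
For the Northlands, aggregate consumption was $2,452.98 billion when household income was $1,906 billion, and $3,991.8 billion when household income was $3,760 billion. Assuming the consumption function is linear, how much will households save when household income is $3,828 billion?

S = -220.24

MPC = (3991.8 − 2452.98)/(3760 − 1906) = 1538.82/1854 = 0.83
a = 2452.98 − 0.83(1906) = 2452.98 − 1581.98 = 871
C = 871 + 0.83(3828) = 4048.24
S = 3828 − 4048.24 = -220.24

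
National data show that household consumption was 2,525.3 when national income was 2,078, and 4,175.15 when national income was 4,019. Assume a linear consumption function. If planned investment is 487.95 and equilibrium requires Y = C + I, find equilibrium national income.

Y = 8313

MPC = (4175.15 − 2525.3)/(4019 − 2078) = 1649.85/1941 = 0.85
a = 2525.3 − 0.85(2078) = 759
Equilibrium: Y = 759 + 0.85Y + 487.95
0.15Y = 1246.95, so Y = 1246.95/0.15 = 8313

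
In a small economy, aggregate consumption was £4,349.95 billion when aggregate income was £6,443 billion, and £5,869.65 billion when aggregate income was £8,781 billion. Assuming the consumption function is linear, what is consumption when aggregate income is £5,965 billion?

MPC = (5869.65 − 4349.95)/(8781 − 6443) = 1519.7/2338 = 0.65
a = 4349.95 − 0.65(6443) = 4349.95 − 4187.95 = 162
C = 162 + 0.65(5965) = 162 + 3877.25 = 4039.25

C = 4039.25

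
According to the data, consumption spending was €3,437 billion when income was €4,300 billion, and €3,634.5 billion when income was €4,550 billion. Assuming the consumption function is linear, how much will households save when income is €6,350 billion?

S = 1293.5

MPC = (3634.5 − 3437)/(4550 − 4300) = 197.5/250 = 0.79
a = 3437 − 0.79(4300) = 3437 − 3397 = 40
C = 40 + 0.79(6350) = 5056.5
S = 6350 − 5056.5 = 1293.5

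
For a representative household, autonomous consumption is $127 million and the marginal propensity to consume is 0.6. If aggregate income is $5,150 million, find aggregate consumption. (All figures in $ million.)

C = 3217

C = 127 + 0.6(5150) = 127 + 3090 = 3217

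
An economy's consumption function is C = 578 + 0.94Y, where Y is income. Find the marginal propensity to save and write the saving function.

MPS = 1 − MPC = 1 − 0.94 = 0.06
S = Y − C = -578 + 0.06Y

MPS = 0.06; S = -578 + 0.06Y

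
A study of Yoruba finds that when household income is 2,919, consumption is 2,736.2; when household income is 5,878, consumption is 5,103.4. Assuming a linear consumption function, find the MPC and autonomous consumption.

MPC = ΔC/ΔY = (5103.4 − 2736.2)/(5878 − 2919) = 2367.2/2959 = 0.8
a = C − MPC·Y = 2736.2 − 0.8(2919) = 2736.2 − 2335.2 = 401

MPC = 0.8; a = 401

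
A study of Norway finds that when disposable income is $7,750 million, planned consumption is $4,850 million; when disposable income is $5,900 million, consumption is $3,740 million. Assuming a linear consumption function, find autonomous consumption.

a = 200

MPC = ΔC/ΔY = (4850 − 3740)/(7750 − 5900) = 1110/1850 = 0.6
a = C − MPC·Y = 3740 − 0.6(5900) = 3740 − 3540 = 200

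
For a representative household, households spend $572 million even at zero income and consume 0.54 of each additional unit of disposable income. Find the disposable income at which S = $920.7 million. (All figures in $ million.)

Y = 3245

S = Y − C = -572 + 0.46Y
-572 + 0.46Y = 920.7, so 0.46Y = 1492.7 and Y = 3245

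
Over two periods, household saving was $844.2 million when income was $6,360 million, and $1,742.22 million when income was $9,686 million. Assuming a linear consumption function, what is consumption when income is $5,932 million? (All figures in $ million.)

MPS = ΔS/ΔY = (1742.22 − 844.2)/(9686 − 6360) = 898.02/3326 = 0.27
MPC = 1 − MPS = 0.73
Autonomous saving = 844.2 − 0.27(6360) = -873, so a = 873
C = 873 + 0.73(5932) = 873 + 4330.36 = 5203.36

C = 5203.36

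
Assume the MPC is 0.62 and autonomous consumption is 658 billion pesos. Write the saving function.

S = -658 + 0.38Y

S = Y − C = Y − (658 + 0.62Y) = -658 + (1 − 0.62)Y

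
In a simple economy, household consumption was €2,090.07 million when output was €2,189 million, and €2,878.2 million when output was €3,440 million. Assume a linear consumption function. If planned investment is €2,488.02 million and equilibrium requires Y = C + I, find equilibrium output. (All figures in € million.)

MPC = (2878.2 − 2090.07)/(3440 − 2189) = 788.13/1251 = 0.63
a = 2090.07 − 0.63(2189) = 711
Equilibrium: Y = 711 + 0.63Y + 2488.02
0.37Y = 3199.02, so Y = 3199.02/0.37 = 8646

Y = 8646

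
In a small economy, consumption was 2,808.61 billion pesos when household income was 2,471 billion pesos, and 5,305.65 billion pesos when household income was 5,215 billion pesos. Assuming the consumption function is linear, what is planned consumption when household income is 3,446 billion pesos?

MPC = (5305.65 − 2808.61)/(5215 − 2471) = 2497.04/2744 = 0.91
a = 2808.61 − 0.91(2471) = 2808.61 − 2248.61 = 560
C = 560 + 0.91(3446) = 560 + 3135.86 = 3695.86

C = 3695.86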